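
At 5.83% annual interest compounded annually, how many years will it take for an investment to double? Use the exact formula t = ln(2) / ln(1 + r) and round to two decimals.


Doubling condition: (1 + r)^t = 2
Take ln of both sides: t × ln(1 + r) = ln(2)
t = ln(2) / ln(1 + r)
t = 0.693147 / 0.056664
t = 12.23

t = ln(2) / ln(1 + r) = 12.23 years


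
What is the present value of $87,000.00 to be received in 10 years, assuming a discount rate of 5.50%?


Present value formula: PV = FV / (1 + r)^t
PV = $87,000.00 / (1 + 0.055)^10
PV = $87,000.00 / 1.7081445
PV = $50,932.46

PV = FV / (1 + r)^t = $50,932.46


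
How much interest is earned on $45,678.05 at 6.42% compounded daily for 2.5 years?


Compound interest earned = final amount − principal.
A = P(1 + r/n)^(nt) = $45,678.05 × (1 + 0.0642/365)^(365 × 2.5) = $53,629.74
Interest = A − P = $53,629.74 − $45,678.05 = $7,951.69

Interest = A - P = $7,951.69


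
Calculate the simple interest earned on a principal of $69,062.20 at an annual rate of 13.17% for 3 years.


Simple interest formula: I = P × r × t
I = $69,062.20 × 0.1317 × 3
I = $27,286.48

I = P × r × t = $27,286.48


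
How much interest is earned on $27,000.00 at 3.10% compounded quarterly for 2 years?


Compound interest earned = final amount − principal.
A = P(1 + r/n)^(nt) = $27,000.00 × (1 + 0.031/4)^(4 × 2) = $28,720.12
Interest = A − P = $28,720.12 − $27,000.00 = $1,720.12

Interest = A - P = $1,720.12


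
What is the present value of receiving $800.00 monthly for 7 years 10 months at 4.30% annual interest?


Present value of an ordinary annuity: PV = PMT × (1 − (1 + r)^(−n)) / r
Monthly rate r = 0.043/12 ≈ 0.00358333, n = 94
PV = $800.00 × (1 − (1 + 0.043/12)^(−94)) / (0.043/12)
PV = $800.00 × 79.686182
PV = $63,748.95

PV = PMT × (1-(1+r)^(-n))/r = $63,748.95


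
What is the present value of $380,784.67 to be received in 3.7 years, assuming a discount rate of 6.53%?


Present value formula: PV = FV / (1 + r)^t
PV = $380,784.67 / (1 + 0.0653)^3.7
PV = $380,784.67 / 1.26370624
PV = $301,323.72

PV = FV / (1 + r)^t = $301,323.72


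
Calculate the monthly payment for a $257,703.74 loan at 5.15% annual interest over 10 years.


Loan payment formula: PMT = PV × r / (1 − (1 + r)^(−n))
Monthly rate r = 0.0515/12 ≈ 0.00429167, n = 120 months
Denominator: 1 − (1 + 0.0515/12)^(−120) = 0.401841
PMT = $257,703.74 × (0.0515/12) / 0.401841
PMT = $2,752.28 per month

PMT = PV × r / (1-(1+r)^(-n)) = $2,752.28/month


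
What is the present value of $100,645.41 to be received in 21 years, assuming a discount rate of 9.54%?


Present value formula: PV = FV / (1 + r)^t
PV = $100,645.41 / (1 + 0.0954)^21
PV = $100,645.41 / 6.776844
PV = $14,851.37

PV = FV / (1 + r)^t = $14,851.37


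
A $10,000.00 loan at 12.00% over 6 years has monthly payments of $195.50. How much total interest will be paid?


Total paid over the life of the loan = PMT × n.
Total paid = $195.50 × 72 = $14,076.00
Total interest = total paid − principal = $14,076.00 − $10,000.00 = $4,076.00

Total interest = (PMT × n) - PV = $4,076.00


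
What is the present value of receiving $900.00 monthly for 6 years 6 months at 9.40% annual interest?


Present value of an ordinary annuity: PV = PMT × (1 − (1 + r)^(−n)) / r
Monthly rate r = 0.094/12 ≈ 0.00783333, n = 78
PV = $900.00 × (1 − (1 + 0.094/12)^(−78)) / (0.094/12)
PV = $900.00 × 58.199800
PV = $52,379.82

PV = PMT × (1-(1+r)^(-n))/r = $52,379.82


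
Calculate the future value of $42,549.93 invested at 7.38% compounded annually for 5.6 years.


Compound interest formula: A = P(1 + r/n)^(nt)
A = $42,549.93 × (1 + 0.0738/1)^(1 × 5.6)
Growth factor: (1 + 0.0738/1)^5.6 = 1.4899477
A = $42,549.93 × 1.4899477
A = $63,397.17

A = P(1 + r/n)^(nt) = $63,397.17


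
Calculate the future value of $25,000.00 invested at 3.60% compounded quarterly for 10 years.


Compound interest formula: A = P(1 + r/n)^(nt)
A = $25,000.00 × (1 + 0.036/4)^(4 × 10)
Growth factor: (1 + 0.036/4)^40 = 1.4310231
A = $25,000.00 × 1.4310231
A = $35,775.58

A = P(1 + r/n)^(nt) = $35,775.58


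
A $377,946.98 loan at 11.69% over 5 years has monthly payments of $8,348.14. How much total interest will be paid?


Total paid over the life of the loan = PMT × n.
Total paid = $8,348.14 × 60 = $500,888.40
Total interest = total paid − principal = $500,888.40 − $377,946.98 = $122,941.42

Total interest = (PMT × n) - PV = $122,941.42


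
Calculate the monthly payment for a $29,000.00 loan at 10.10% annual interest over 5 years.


Loan payment formula: PMT = PV × r / (1 − (1 + r)^(−n))
Monthly rate r = 0.101/12 ≈ 0.00841667, n = 60 months
Denominator: 1 − (1 + 0.101/12)^(−60) = 0.395218
PMT = $29,000.00 × (0.101/12) / 0.395218
PMT = $617.59 per month

PMT = PV × r / (1-(1+r)^(-n)) = $617.59/month


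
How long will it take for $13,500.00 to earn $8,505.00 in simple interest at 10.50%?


Rearrange the simple interest formula for t:
I = P × r × t  ⇒  t = I / (P × r)
t = $8,505.00 / ($13,500.00 × 0.105)
t = 6

t = I/(P×r) = 6 years


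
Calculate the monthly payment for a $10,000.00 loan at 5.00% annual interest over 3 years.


Loan payment formula: PMT = PV × r / (1 − (1 + r)^(−n))
Monthly rate r = 0.05/12 ≈ 0.00416667, n = 36 months
Denominator: 1 − (1 + 0.05/12)^(−36) = 0.139024
PMT = $10,000.00 × (0.05/12) / 0.139024
PMT = $299.71 per month

PMT = PV × r / (1-(1+r)^(-n)) = $299.71/month


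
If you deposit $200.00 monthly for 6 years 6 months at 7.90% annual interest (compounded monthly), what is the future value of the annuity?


Future value of an ordinary annuity: FV = PMT × ((1 + r)^n − 1) / r
Monthly rate r = 0.079/12 ≈ 0.00658333, n = 78
FV = $200.00 × ((1 + 0.079/12)^78 − 1) / (0.079/12)
FV = $200.00 × 101.516957
FV = $20,303.39

FV = PMT × ((1+r)^n - 1)/r = $20,303.39


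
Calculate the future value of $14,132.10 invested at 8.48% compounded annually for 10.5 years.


Compound interest formula: A = P(1 + r/n)^(nt)
A = $14,132.10 × (1 + 0.0848/1)^(1 × 10.5)
Growth factor: (1 + 0.0848/1)^10.5 = 2.3505614
A = $14,132.10 × 2.3505614
A = $33,218.37

A = P(1 + r/n)^(nt) = $33,218.37


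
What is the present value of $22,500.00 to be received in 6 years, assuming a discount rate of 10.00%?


Present value formula: PV = FV / (1 + r)^t
PV = $22,500.00 / (1 + 0.1)^6
PV = $22,500.00 / 1.771561
PV = $12,700.66

PV = FV / (1 + r)^t = $12,700.66


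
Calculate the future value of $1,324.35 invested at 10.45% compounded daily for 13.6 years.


Compound interest formula: A = P(1 + r/n)^(nt)
A = $1,324.35 × (1 + 0.1045/365)^(365 × 13.6)
Growth factor: (1 + 0.1045/365)^4964 = 4.141246
A = $1,324.35 × 4.141246
A = $5,484.46

A = P(1 + r/n)^(nt) = $5,484.46


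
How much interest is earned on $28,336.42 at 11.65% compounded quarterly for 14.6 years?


Compound interest earned = final amount − principal.
A = P(1 + r/n)^(nt) = $28,336.42 × (1 + 0.1165/4)^(4 × 14.6) = $151,524.79
Interest = A − P = $151,524.79 − $28,336.42 = $123,188.37

Interest = A - P = $123,188.37


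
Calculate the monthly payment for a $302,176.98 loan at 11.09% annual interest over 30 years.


Loan payment formula: PMT = PV × r / (1 − (1 + r)^(−n))
Monthly rate r = 0.1109/12 ≈ 0.00924167, n = 360 months
Denominator: 1 − (1 + 0.1109/12)^(−360) = 0.963547
PMT = $302,176.98 × (0.1109/12) / 0.963547
PMT = $2,898.27 per month

PMT = PV × r / (1-(1+r)^(-n)) = $2,898.27/month


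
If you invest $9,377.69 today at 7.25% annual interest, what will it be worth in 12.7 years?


Future value formula: FV = PV × (1 + r)^t
FV = $9,377.69 × (1 + 0.0725)^12.7
FV = $9,377.69 × 2.432460
FV = $22,810.86

FV = PV × (1 + r)^t = $22,810.86


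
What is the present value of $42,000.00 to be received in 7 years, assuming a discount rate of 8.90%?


Present value formula: PV = FV / (1 + r)^t
PV = $42,000.00 / (1 + 0.089)^7
PV = $42,000.00 / 1.816332
PV = $23,123.53

PV = FV / (1 + r)^t = $23,123.53


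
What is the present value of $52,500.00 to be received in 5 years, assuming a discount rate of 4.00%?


Present value formula: PV = FV / (1 + r)^t
PV = $52,500.00 / (1 + 0.04)^5
PV = $52,500.00 / 1.216653
PV = $43,151.17

PV = FV / (1 + r)^t = $43,151.17


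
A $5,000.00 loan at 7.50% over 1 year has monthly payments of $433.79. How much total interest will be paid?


Total paid over the life of the loan = PMT × n.
Total paid = $433.79 × 12 = $5,205.48
Total interest = total paid − principal = $5,205.48 − $5,000.00 = $205.48

Total interest = (PMT × n) - PV = $205.48


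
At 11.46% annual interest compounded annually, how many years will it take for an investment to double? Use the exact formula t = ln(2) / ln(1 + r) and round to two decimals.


Doubling condition: (1 + r)^t = 2
Take ln of both sides: t × ln(1 + r) = ln(2)
t = ln(2) / ln(1 + r)
t = 0.693147 / 0.108496
t = 6.39

t = ln(2) / ln(1 + r) = 6.39 years


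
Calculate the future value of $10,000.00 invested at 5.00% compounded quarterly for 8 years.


Compound interest formula: A = P(1 + r/n)^(nt)
A = $10,000.00 × (1 + 0.05/4)^(4 × 8)
Growth factor: (1 + 0.05/4)^32 = 1.488131
A = $10,000.00 × 1.488131
A = $14,881.31

A = P(1 + r/n)^(nt) = $14,881.31


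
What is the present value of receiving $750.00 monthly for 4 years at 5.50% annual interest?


Present value of an ordinary annuity: PV = PMT × (1 − (1 + r)^(−n)) / r
Monthly rate r = 0.055/12 ≈ 0.00458333, n = 48
PV = $750.00 × (1 − (1 + 0.055/12)^(−48)) / (0.055/12)
PV = $750.00 × 42.998777
PV = $32,249.08

PV = PMT × (1-(1+r)^(-n))/r = $32,249.08


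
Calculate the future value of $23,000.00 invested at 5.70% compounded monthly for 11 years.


Compound interest formula: A = P(1 + r/n)^(nt)
A = $23,000.00 × (1 + 0.057/12)^(12 × 11)
Growth factor: (1 + 0.057/12)^132 = 1.8692094
A = $23,000.00 × 1.8692094
A = $42,991.82

A = P(1 + r/n)^(nt) = $42,991.82


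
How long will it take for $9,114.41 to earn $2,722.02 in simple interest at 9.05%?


Rearrange the simple interest formula for t:
I = P × r × t  ⇒  t = I / (P × r)
t = $2,722.02 / ($9,114.41 × 0.0905)
t = 3.3

t = I/(P×r) = 3.3 years


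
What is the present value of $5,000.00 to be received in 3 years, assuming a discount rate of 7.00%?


Present value formula: PV = FV / (1 + r)^t
PV = $5,000.00 / (1 + 0.07)^3
PV = $5,000.00 / 1.225043
PV = $4,081.49

PV = FV / (1 + r)^t = $4,081.49


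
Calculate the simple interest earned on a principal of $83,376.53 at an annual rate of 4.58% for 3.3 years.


Simple interest formula: I = P × r × t
I = $83,376.53 × 0.0458 × 3.3
I = $12,601.53

I = P × r × t = $12,601.53


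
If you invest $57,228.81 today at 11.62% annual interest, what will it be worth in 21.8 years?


Future value formula: FV = PV × (1 + r)^t
FV = $57,228.81 × (1 + 0.1162)^21.8
FV = $57,228.81 × 10.9843913
FV = $628,623.64

FV = PV × (1 + r)^t = $628,623.64


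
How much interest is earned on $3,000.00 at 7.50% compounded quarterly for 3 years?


Compound interest earned = final amount − principal.
A = P(1 + r/n)^(nt) = $3,000.00 × (1 + 0.075/4)^(4 × 3) = $3,749.15
Interest = A − P = $3,749.15 − $3,000.00 = $749.15

Interest = A - P = $749.15


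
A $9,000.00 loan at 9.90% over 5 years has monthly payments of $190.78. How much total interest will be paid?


Total paid over the life of the loan = PMT × n.
Total paid = $190.78 × 60 = $11,446.80
Total interest = total paid − principal = $11,446.80 − $9,000.00 = $2,446.80

Total interest = (PMT × n) - PV = $2,446.80


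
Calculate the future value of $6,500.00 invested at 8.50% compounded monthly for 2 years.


Compound interest formula: A = P(1 + r/n)^(nt)
A = $6,500.00 × (1 + 0.085/12)^(12 × 2)
Growth factor: (1 + 0.085/12)^24 = 1.184595
A = $6,500.00 × 1.184595
A = $7,699.87

A = P(1 + r/n)^(nt) = $7,699.87


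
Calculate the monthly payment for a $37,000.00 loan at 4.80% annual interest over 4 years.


Loan payment formula: PMT = PV × r / (1 − (1 + r)^(−n))
Monthly rate r = 0.048/12 = 0.004, n = 48 months
Denominator: 1 − (1 + 0.048/12)^(−48) = 0.174377
PMT = $37,000.00 × (0.048/12) / 0.174377
PMT = $848.74 per month

PMT = PV × r / (1-(1+r)^(-n)) = $848.74/month


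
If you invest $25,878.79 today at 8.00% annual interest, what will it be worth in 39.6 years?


Future value formula: FV = PV × (1 + r)^t
FV = $25,878.79 × (1 + 0.08)^39.6
FV = $25,878.79 × 21.065934
FV = $545,160.88

FV = PV × (1 + r)^t = $545,160.88


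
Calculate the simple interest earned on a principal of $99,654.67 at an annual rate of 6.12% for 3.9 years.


Simple interest formula: I = P × r × t
I = $99,654.67 × 0.0612 × 3.9
I = $23,785.58

I = P × r × t = $23,785.58


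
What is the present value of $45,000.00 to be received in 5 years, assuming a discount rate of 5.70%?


Present value formula: PV = FV / (1 + r)^t
PV = $45,000.00 / (1 + 0.057)^5
PV = $45,000.00 / 1.3193953
PV = $34,106.53

PV = FV / (1 + r)^t = $34,106.53


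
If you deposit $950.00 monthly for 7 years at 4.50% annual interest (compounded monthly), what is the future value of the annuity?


Future value of an ordinary annuity: FV = PMT × ((1 + r)^n − 1) / r
Monthly rate r = 0.045/12 = 0.00375, n = 84
FV = $950.00 × ((1 + 0.045/12)^84 − 1) / (0.045/12)
FV = $950.00 × 98.520602
FV = $93,594.57

FV = PMT × ((1+r)^n - 1)/r = $93,594.57


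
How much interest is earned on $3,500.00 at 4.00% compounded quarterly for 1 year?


Compound interest earned = final amount − principal.
A = P(1 + r/n)^(nt) = $3,500.00 × (1 + 0.04/4)^(4 × 1) = $3,642.11
Interest = A − P = $3,642.11 − $3,500.00 = $142.11

Interest = A - P = $142.11


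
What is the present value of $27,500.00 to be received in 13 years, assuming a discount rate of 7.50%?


Present value formula: PV = FV / (1 + r)^t
PV = $27,500.00 / (1 + 0.075)^13
PV = $27,500.00 / 2.560413
PV = $10,740.45

PV = FV / (1 + r)^t = $10,740.45


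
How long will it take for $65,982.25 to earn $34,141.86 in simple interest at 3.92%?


Rearrange the simple interest formula for t:
I = P × r × t  ⇒  t = I / (P × r)
t = $34,141.86 / ($65,982.25 × 0.0392)
t = 13.2

t = I/(P×r) = 13.2 years


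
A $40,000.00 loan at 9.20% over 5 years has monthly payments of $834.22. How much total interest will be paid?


Total paid over the life of the loan = PMT × n.
Total paid = $834.22 × 60 = $50,053.20
Total interest = total paid − principal = $50,053.20 − $40,000.00 = $10,053.20

Total interest = (PMT × n) - PV = $10,053.20


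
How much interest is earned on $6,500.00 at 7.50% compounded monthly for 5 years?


Compound interest earned = final amount − principal.
A = P(1 + r/n)^(nt) = $6,500.00 × (1 + 0.075/12)^(12 × 5) = $9,446.41
Interest = A − P = $9,446.41 − $6,500.00 = $2,946.41

Interest = A - P = $2,946.41


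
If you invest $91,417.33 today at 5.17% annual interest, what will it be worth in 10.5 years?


Future value formula: FV = PV × (1 + r)^t
FV = $91,417.33 × (1 + 0.0517)^10.5
FV = $91,417.33 × 1.69771457
FV = $155,200.53

FV = PV × (1 + r)^t = $155,200.53


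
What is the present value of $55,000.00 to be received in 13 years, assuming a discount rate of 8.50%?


Present value formula: PV = FV / (1 + r)^t
PV = $55,000.00 / (1 + 0.085)^13
PV = $55,000.00 / 2.8879296
PV = $19,044.79

PV = FV / (1 + r)^t = $19,044.79


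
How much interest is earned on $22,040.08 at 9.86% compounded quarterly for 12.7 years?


Compound interest earned = final amount − principal.
A = P(1 + r/n)^(nt) = $22,040.08 × (1 + 0.0986/4)^(4 × 12.7) = $75,936.54
Interest = A − P = $75,936.54 − $22,040.08 = $53,896.46

Interest = A - P = $53,896.46


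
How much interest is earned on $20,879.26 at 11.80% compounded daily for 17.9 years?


Compound interest earned = final amount − principal.
A = P(1 + r/n)^(nt) = $20,879.26 × (1 + 0.118/365)^(365 × 17.9) = $172,537.56
Interest = A − P = $172,537.56 − $20,879.26 = $151,658.30

Interest = A - P = $151,658.30


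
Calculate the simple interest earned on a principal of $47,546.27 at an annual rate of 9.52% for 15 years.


Simple interest formula: I = P × r × t
I = $47,546.27 × 0.0952 × 15
I = $67,896.07

I = P × r × t = $67,896.07


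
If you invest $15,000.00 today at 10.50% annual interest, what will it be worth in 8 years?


Future value formula: FV = PV × (1 + r)^t
FV = $15,000.00 × (1 + 0.105)^8
FV = $15,000.00 × 2.2227889
FV = $33,341.83

FV = PV × (1 + r)^t = $33,341.83


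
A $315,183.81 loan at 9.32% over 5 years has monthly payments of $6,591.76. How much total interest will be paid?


Total paid over the life of the loan = PMT × n.
Total paid = $6,591.76 × 60 = $395,505.60
Total interest = total paid − principal = $395,505.60 − $315,183.81 = $80,321.79

Total interest = (PMT × n) - PV = $80,321.79


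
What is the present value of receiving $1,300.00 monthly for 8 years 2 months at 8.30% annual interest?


Present value of an ordinary annuity: PV = PMT × (1 − (1 + r)^(−n)) / r
Monthly rate r = 0.083/12 ≈ 0.00691667, n = 98
PV = $1,300.00 × (1 − (1 + 0.083/12)^(−98)) / (0.083/12)
PV = $1,300.00 × 71.002128
PV = $92,302.77

PV = PMT × (1-(1+r)^(-n))/r = $92,302.77


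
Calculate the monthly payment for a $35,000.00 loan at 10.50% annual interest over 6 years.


Loan payment formula: PMT = PV × r / (1 − (1 + r)^(−n))
Monthly rate r = 0.105/12 = 0.00875, n = 72 months
Denominator: 1 − (1 + 0.105/12)^(−72) = 0.465947
PMT = $35,000.00 × (0.105/12) / 0.465947
PMT = $657.26 per month

PMT = PV × r / (1-(1+r)^(-n)) = $657.26/month


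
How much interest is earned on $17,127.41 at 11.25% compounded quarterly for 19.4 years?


Compound interest earned = final amount − principal.
A = P(1 + r/n)^(nt) = $17,127.41 × (1 + 0.1125/4)^(4 × 19.4) = $147,385.60
Interest = A − P = $147,385.60 − $17,127.41 = $130,258.19

Interest = A - P = $130,258.19


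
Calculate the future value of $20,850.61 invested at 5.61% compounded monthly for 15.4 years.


Compound interest formula: A = P(1 + r/n)^(nt)
A = $20,850.61 × (1 + 0.0561/12)^(12 × 15.4)
Growth factor: (1 + 0.0561/12)^184.8 = 2.36771845
A = $20,850.61 × 2.36771845
A = $49,368.37

A = P(1 + r/n)^(nt) = $49,368.37


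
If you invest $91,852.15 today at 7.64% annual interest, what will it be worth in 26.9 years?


Future value formula: FV = PV × (1 + r)^t
FV = $91,852.15 × (1 + 0.0764)^26.9
FV = $91,852.15 × 7.2458983
FV = $665,551.34

FV = PV × (1 + r)^t = $665,551.34


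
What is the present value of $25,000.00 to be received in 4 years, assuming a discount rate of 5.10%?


Present value formula: PV = FV / (1 + r)^t
PV = $25,000.00 / (1 + 0.051)^4
PV = $25,000.00 / 1.220143
PV = $20,489.40

PV = FV / (1 + r)^t = $20,489.40


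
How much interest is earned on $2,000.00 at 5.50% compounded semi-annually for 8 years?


Compound interest earned = final amount − principal.
A = P(1 + r/n)^(nt) = $2,000.00 × (1 + 0.055/2)^(2 × 8) = $3,087.02
Interest = A − P = $3,087.02 − $2,000.00 = $1,087.02

Interest = A - P = $1,087.02


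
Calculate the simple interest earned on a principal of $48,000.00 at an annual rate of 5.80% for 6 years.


Simple interest formula: I = P × r × t
I = $48,000.00 × 0.058 × 6
I = $16,704.00

I = P × r × t = $16,704.00


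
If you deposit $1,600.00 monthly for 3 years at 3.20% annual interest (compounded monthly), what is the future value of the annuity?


Future value of an ordinary annuity: FV = PMT × ((1 + r)^n − 1) / r
Monthly rate r = 0.032/12 ≈ 0.00266667, n = 36
FV = $1,600.00 × ((1 + 0.032/12)^36 − 1) / (0.032/12)
FV = $1,600.00 × 37.731910
FV = $60,371.06

FV = PMT × ((1+r)^n - 1)/r = $60,371.06


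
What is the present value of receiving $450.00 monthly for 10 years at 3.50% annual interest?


Present value of an ordinary annuity: PV = PMT × (1 − (1 + r)^(−n)) / r
Monthly rate r = 0.035/12 ≈ 0.00291667, n = 120
PV = $450.00 × (1 − (1 + 0.035/12)^(−120)) / (0.035/12)
PV = $450.00 × 101.126685
PV = $45,507.01

PV = PMT × (1-(1+r)^(-n))/r = $45,507.01


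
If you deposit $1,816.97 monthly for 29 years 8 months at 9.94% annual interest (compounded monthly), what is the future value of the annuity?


Future value of an ordinary annuity: FV = PMT × ((1 + r)^n − 1) / r
Monthly rate r = 0.0994/12 ≈ 0.00828333, n = 356
FV = $1,816.97 × ((1 + 0.0994/12)^356 − 1) / (0.0994/12)
FV = $1,816.97 × 2155.401956
FV = $3,916,300.69

FV = PMT × ((1+r)^n - 1)/r = $3,916,300.69


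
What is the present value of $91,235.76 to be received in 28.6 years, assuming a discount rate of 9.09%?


Present value formula: PV = FV / (1 + r)^t
PV = $91,235.76 / (1 + 0.0909)^28.6
PV = $91,235.76 / 12.040633
PV = $7,577.32

PV = FV / (1 + r)^t = $7,577.32


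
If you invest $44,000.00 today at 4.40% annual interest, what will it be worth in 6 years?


Future value formula: FV = PV × (1 + r)^t
FV = $44,000.00 × (1 + 0.044)^6
FV = $44,000.00 × 1.294801
FV = $56,971.24

FV = PV × (1 + r)^t = $56,971.24


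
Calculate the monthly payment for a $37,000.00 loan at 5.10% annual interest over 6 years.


Loan payment formula: PMT = PV × r / (1 − (1 + r)^(−n))
Monthly rate r = 0.051/12 = 0.00425, n = 72 months
Denominator: 1 − (1 + 0.051/12)^(−72) = 0.263136
PMT = $37,000.00 × (0.051/12) / 0.263136
PMT = $597.60 per month

PMT = PV × r / (1-(1+r)^(-n)) = $597.60/month


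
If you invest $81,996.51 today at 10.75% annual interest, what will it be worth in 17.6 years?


Future value formula: FV = PV × (1 + r)^t
FV = $81,996.51 × (1 + 0.1075)^17.6
FV = $81,996.51 × 6.0318389
FV = $494,589.74

FV = PV × (1 + r)^t = $494,589.74


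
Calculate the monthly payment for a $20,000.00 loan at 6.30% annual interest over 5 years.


Loan payment formula: PMT = PV × r / (1 − (1 + r)^(−n))
Monthly rate r = 0.063/12 = 0.00525, n = 60 months
Denominator: 1 − (1 + 0.063/12)^(−60) = 0.269610
PMT = $20,000.00 × (0.063/12) / 0.269610
PMT = $389.45 per month

PMT = PV × r / (1-(1+r)^(-n)) = $389.45/month


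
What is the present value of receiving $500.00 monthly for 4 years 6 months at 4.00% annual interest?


Present value of an ordinary annuity: PV = PMT × (1 − (1 + r)^(−n)) / r
Monthly rate r = 0.04/12 ≈ 0.00333333, n = 54
PV = $500.00 × (1 − (1 + 0.04/12)^(−54)) / (0.04/12)
PV = $500.00 × 49.343918
PV = $24,671.96

PV = PMT × (1-(1+r)^(-n))/r = $24,671.96


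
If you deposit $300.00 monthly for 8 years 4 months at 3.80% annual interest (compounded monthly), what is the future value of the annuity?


Future value of an ordinary annuity: FV = PMT × ((1 + r)^n − 1) / r
Monthly rate r = 0.038/12 ≈ 0.00316667, n = 100
FV = $300.00 × ((1 + 0.038/12)^100 − 1) / (0.038/12)
FV = $300.00 × 117.428976
FV = $35,228.69

FV = PMT × ((1+r)^n - 1)/r = $35,228.69


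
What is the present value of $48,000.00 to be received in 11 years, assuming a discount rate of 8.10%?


Present value formula: PV = FV / (1 + r)^t
PV = $48,000.00 / (1 + 0.081)^11
PV = $48,000.00 / 2.3554974
PV = $20,377.86

PV = FV / (1 + r)^t = $20,377.86


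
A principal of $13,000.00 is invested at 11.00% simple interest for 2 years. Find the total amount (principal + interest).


Total amount formula: A = P(1 + rt) = P + P·r·t
Interest: I = P × r × t = $13,000.00 × 0.11 × 2 = $2,860.00
A = P + I = $13,000.00 + $2,860.00 = $15,860.00

A = P + I = P(1 + rt) = $15,860.00


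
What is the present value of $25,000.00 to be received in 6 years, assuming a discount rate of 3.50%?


Present value formula: PV = FV / (1 + r)^t
PV = $25,000.00 / (1 + 0.035)^6
PV = $25,000.00 / 1.229255
PV = $20,337.52

PV = FV / (1 + r)^t = $20,337.52


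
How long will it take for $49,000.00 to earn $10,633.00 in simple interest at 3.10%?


Rearrange the simple interest formula for t:
I = P × r × t  ⇒  t = I / (P × r)
t = $10,633.00 / ($49,000.00 × 0.031)
t = 7

t = I/(P×r) = 7 years


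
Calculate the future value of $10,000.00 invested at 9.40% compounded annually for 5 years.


Compound interest formula: A = P(1 + r/n)^(nt)
A = $10,000.00 × (1 + 0.094/1)^(1 × 5)
Growth factor: (1 + 0.094/1)^5 = 1.567064
A = $10,000.00 × 1.567064
A = $15,670.64

A = P(1 + r/n)^(nt) = $15,670.64


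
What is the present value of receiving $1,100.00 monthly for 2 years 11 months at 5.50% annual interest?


Present value of an ordinary annuity: PV = PMT × (1 − (1 + r)^(−n)) / r
Monthly rate r = 0.055/12 ≈ 0.00458333, n = 35
PV = $1,100.00 × (1 − (1 + 0.055/12)^(−35)) / (0.055/12)
PV = $1,100.00 × 32.268863
PV = $35,495.75

PV = PMT × (1-(1+r)^(-n))/r = $35,495.75


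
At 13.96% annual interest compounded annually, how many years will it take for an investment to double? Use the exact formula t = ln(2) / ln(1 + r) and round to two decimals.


Doubling condition: (1 + r)^t = 2
Take ln of both sides: t × ln(1 + r) = ln(2)
t = ln(2) / ln(1 + r)
t = 0.693147 / 0.130677
t = 5.30

t = ln(2) / ln(1 + r) = 5.30 years


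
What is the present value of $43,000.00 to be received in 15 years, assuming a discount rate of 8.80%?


Present value formula: PV = FV / (1 + r)^t
PV = $43,000.00 / (1 + 0.088)^15
PV = $43,000.00 / 3.543508
PV = $12,134.87

PV = FV / (1 + r)^t = $12,134.87


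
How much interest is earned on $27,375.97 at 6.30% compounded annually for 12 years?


Compound interest earned = final amount − principal.
A = P(1 + r/n)^(nt) = $27,375.97 × (1 + 0.063/1)^(1 × 12) = $56,986.07
Interest = A − P = $56,986.07 − $27,375.97 = $29,610.10

Interest = A - P = $29,610.10


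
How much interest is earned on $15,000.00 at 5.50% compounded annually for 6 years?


Compound interest earned = final amount − principal.
A = P(1 + r/n)^(nt) = $15,000.00 × (1 + 0.055/1)^(1 × 6) = $20,682.64
Interest = A − P = $20,682.64 − $15,000.00 = $5,682.64

Interest = A - P = $5,682.64


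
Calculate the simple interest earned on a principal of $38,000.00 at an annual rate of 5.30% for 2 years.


Simple interest formula: I = P × r × t
I = $38,000.00 × 0.053 × 2
I = $4,028.00

I = P × r × t = $4,028.00


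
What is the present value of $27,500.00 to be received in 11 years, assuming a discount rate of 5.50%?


Present value formula: PV = FV / (1 + r)^t
PV = $27,500.00 / (1 + 0.055)^11
PV = $27,500.00 / 1.802092
PV = $15,260.04

PV = FV / (1 + r)^t = $15,260.04


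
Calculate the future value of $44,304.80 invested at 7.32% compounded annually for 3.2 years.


Compound interest formula: A = P(1 + r/n)^(nt)
A = $44,304.80 × (1 + 0.0732/1)^(1 × 3.2)
Growth factor: (1 + 0.0732/1)^3.2 = 1.2536553
A = $44,304.80 × 1.2536553
A = $55,542.95

A = P(1 + r/n)^(nt) = $55,542.95


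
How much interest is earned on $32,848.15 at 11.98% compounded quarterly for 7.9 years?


Compound interest earned = final amount − principal.
A = P(1 + r/n)^(nt) = $32,848.15 × (1 + 0.1198/4)^(4 × 7.9) = $83,464.35
Interest = A − P = $83,464.35 − $32,848.15 = $50,616.20

Interest = A - P = $50,616.20


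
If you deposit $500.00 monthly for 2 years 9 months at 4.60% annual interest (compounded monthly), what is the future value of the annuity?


Future value of an ordinary annuity: FV = PMT × ((1 + r)^n − 1) / r
Monthly rate r = 0.046/12 ≈ 0.00383333, n = 33
FV = $500.00 × ((1 + 0.046/12)^33 − 1) / (0.046/12)
FV = $500.00 × 35.10653004
FV = $17,553.27

FV = PMT × ((1+r)^n - 1)/r = $17,553.27


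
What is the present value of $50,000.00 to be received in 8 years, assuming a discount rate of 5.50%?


Present value formula: PV = FV / (1 + r)^t
PV = $50,000.00 / (1 + 0.055)^8
PV = $50,000.00 / 1.5346865
PV = $32,579.94

PV = FV / (1 + r)^t = $32,579.94


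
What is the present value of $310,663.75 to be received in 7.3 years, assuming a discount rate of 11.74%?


Present value formula: PV = FV / (1 + r)^t
PV = $310,663.75 / (1 + 0.1174)^7.3
PV = $310,663.75 / 2.2486573
PV = $138,155.22

PV = FV / (1 + r)^t = $138,155.22


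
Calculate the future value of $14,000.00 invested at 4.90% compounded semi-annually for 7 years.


Compound interest formula: A = P(1 + r/n)^(nt)
A = $14,000.00 × (1 + 0.049/2)^(2 × 7)
Growth factor: (1 + 0.049/2)^14 = 1.403355
A = $14,000.00 × 1.403355
A = $19,646.97

A = P(1 + r/n)^(nt) = $19,646.97


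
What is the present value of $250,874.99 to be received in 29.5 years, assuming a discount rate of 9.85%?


Present value formula: PV = FV / (1 + r)^t
PV = $250,874.99 / (1 + 0.0985)^29.5
PV = $250,874.99 / 15.980921
PV = $15,698.41

PV = FV / (1 + r)^t = $15,698.41


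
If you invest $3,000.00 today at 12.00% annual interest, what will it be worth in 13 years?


Future value formula: FV = PV × (1 + r)^t
FV = $3,000.00 × (1 + 0.12)^13
FV = $3,000.00 × 4.363493
FV = $13,090.48

FV = PV × (1 + r)^t = $13,090.48


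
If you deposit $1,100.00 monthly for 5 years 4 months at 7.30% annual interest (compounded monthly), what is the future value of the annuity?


Future value of an ordinary annuity: FV = PMT × ((1 + r)^n − 1) / r
Monthly rate r = 0.073/12 ≈ 0.00608333, n = 64
FV = $1,100.00 × ((1 + 0.073/12)^64 − 1) / (0.073/12)
FV = $1,100.00 × 77.959996
FV = $85,756.00

FV = PMT × ((1+r)^n - 1)/r = $85,756.00


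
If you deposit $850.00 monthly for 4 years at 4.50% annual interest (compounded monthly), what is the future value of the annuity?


Future value of an ordinary annuity: FV = PMT × ((1 + r)^n − 1) / r
Monthly rate r = 0.045/12 = 0.00375, n = 48
FV = $850.00 × ((1 + 0.045/12)^48 − 1) / (0.045/12)
FV = $850.00 × 52.483834
FV = $44,611.26

FV = PMT × ((1+r)^n - 1)/r = $44,611.26


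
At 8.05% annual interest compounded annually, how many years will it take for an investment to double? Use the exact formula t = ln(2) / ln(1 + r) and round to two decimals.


Doubling condition: (1 + r)^t = 2
Take ln of both sides: t × ln(1 + r) = ln(2)
t = ln(2) / ln(1 + r)
t = 0.693147 / 0.077424
t = 8.95

t = ln(2) / ln(1 + r) = 8.95 years


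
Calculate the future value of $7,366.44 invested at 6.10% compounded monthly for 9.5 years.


Compound interest formula: A = P(1 + r/n)^(nt)
A = $7,366.44 × (1 + 0.061/12)^(12 × 9.5)
Growth factor: (1 + 0.061/12)^114 = 1.782527
A = $7,366.44 × 1.782527
A = $13,130.88

A = P(1 + r/n)^(nt) = $13,130.88


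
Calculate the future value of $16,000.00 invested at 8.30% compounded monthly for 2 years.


Compound interest formula: A = P(1 + r/n)^(nt)
A = $16,000.00 × (1 + 0.083/12)^(12 × 2)
Growth factor: (1 + 0.083/12)^24 = 1.179899
A = $16,000.00 × 1.179899
A = $18,878.38

A = P(1 + r/n)^(nt) = $18,878.38


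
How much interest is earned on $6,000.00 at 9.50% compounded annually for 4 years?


Compound interest earned = final amount − principal.
A = P(1 + r/n)^(nt) = $6,000.00 × (1 + 0.095/1)^(1 × 4) = $8,625.97
Interest = A − P = $8,625.97 − $6,000.00 = $2,625.97

Interest = A - P = $2,625.97


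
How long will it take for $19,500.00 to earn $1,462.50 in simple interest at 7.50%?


Rearrange the simple interest formula for t:
I = P × r × t  ⇒  t = I / (P × r)
t = $1,462.50 / ($19,500.00 × 0.075)
t = 1

t = I/(P×r) = 1 year


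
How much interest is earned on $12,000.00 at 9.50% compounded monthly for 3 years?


Compound interest earned = final amount − principal.
A = P(1 + r/n)^(nt) = $12,000.00 × (1 + 0.095/12)^(12 × 3) = $15,939.25
Interest = A − P = $15,939.25 − $12,000.00 = $3,939.25

Interest = A - P = $3,939.25


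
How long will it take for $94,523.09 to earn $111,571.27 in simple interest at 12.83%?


Rearrange the simple interest formula for t:
I = P × r × t  ⇒  t = I / (P × r)
t = $111,571.27 / ($94,523.09 × 0.1283)
t = 9.2

t = I/(P×r) = 9.2 years


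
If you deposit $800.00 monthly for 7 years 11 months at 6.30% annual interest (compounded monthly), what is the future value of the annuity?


Future value of an ordinary annuity: FV = PMT × ((1 + r)^n − 1) / r
Monthly rate r = 0.063/12 = 0.00525, n = 95
FV = $800.00 × ((1 + 0.063/12)^95 − 1) / (0.063/12)
FV = $800.00 × 122.764711
FV = $98,211.77

FV = PMT × ((1+r)^n - 1)/r = $98,211.77


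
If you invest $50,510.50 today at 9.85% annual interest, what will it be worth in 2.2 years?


Future value formula: FV = PV × (1 + r)^t
FV = $50,510.50 × (1 + 0.0985)^2.2
FV = $50,510.50 × 1.2295895
FV = $62,107.18

FV = PV × (1 + r)^t = $62,107.18


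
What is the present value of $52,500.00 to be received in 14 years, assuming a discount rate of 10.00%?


Present value formula: PV = FV / (1 + r)^t
PV = $52,500.00 / (1 + 0.1)^14
PV = $52,500.00 / 3.797498
PV = $13,824.89

PV = FV / (1 + r)^t = $13,824.89


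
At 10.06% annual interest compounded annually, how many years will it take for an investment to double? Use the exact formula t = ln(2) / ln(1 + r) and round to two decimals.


Doubling condition: (1 + r)^t = 2
Take ln of both sides: t × ln(1 + r) = ln(2)
t = ln(2) / ln(1 + r)
t = 0.693147 / 0.095855
t = 7.23

t = ln(2) / ln(1 + r) = 7.23 years


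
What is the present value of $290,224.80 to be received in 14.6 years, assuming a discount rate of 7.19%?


Present value formula: PV = FV / (1 + r)^t
PV = $290,224.80 / (1 + 0.0719)^14.6
PV = $290,224.80 / 2.7558296
PV = $105,313.04

PV = FV / (1 + r)^t = $105,313.04


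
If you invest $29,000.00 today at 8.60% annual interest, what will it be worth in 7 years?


Future value formula: FV = PV × (1 + r)^t
FV = $29,000.00 × (1 + 0.086)^7
FV = $29,000.00 × 1.781594
FV = $51,666.23

FV = PV × (1 + r)^t = $51,666.23


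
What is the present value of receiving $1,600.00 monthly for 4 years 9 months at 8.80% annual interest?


Present value of an ordinary annuity: PV = PMT × (1 − (1 + r)^(−n)) / r
Monthly rate r = 0.088/12 ≈ 0.00733333, n = 57
PV = $1,600.00 × (1 − (1 + 0.088/12)^(−57)) / (0.088/12)
PV = $1,600.00 × 46.449936
PV = $74,319.90

PV = PMT × (1-(1+r)^(-n))/r = $74,319.90


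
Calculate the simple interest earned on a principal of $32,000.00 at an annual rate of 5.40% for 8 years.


Simple interest formula: I = P × r × t
I = $32,000.00 × 0.054 × 8
I = $13,824.00

I = P × r × t = $13,824.00


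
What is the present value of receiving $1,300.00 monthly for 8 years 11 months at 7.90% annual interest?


Present value of an ordinary annuity: PV = PMT × (1 − (1 + r)^(−n)) / r
Monthly rate r = 0.079/12 ≈ 0.00658333, n = 107
PV = $1,300.00 × (1 − (1 + 0.079/12)^(−107)) / (0.079/12)
PV = $1,300.00 × 76.626902
PV = $99,614.97

PV = PMT × (1-(1+r)^(-n))/r = $99,614.97


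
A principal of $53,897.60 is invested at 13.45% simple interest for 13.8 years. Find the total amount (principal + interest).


Total amount formula: A = P(1 + rt) = P + P·r·t
Interest: I = P × r × t = $53,897.60 × 0.1345 × 13.8 = $100,039.34
A = P + I = $53,897.60 + $100,039.34 = $153,936.94

A = P + I = P(1 + rt) = $153,936.94


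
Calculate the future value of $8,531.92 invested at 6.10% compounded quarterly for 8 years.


Compound interest formula: A = P(1 + r/n)^(nt)
A = $8,531.92 × (1 + 0.061/4)^(4 × 8)
Growth factor: (1 + 0.061/4)^32 = 1.623065
A = $8,531.92 × 1.623065
A = $13,847.86

A = P(1 + r/n)^(nt) = $13,847.86


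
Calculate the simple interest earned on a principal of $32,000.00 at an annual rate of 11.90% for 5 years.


Simple interest formula: I = P × r × t
I = $32,000.00 × 0.119 × 5
I = $19,040.00

I = P × r × t = $19,040.00


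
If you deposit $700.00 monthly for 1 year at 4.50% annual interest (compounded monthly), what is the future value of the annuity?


Future value of an ordinary annuity: FV = PMT × ((1 + r)^n − 1) / r
Monthly rate r = 0.045/12 = 0.00375, n = 12
FV = $700.00 × ((1 + 0.045/12)^12 − 1) / (0.045/12)
FV = $700.00 × 12.250620
FV = $8,575.43

FV = PMT × ((1+r)^n - 1)/r = $8,575.43


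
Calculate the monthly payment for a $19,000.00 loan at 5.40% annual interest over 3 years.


Loan payment formula: PMT = PV × r / (1 − (1 + r)^(−n))
Monthly rate r = 0.054/12 = 0.0045, n = 36 months
Denominator: 1 − (1 + 0.054/12)^(−36) = 0.1492497
PMT = $19,000.00 × (0.054/12) / 0.1492497
PMT = $572.87 per month

PMT = PV × r / (1-(1+r)^(-n)) = $572.87/month


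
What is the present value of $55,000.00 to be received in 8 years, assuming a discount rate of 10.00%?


Present value formula: PV = FV / (1 + r)^t
PV = $55,000.00 / (1 + 0.1)^8
PV = $55,000.00 / 2.1435888
PV = $25,657.91

PV = FV / (1 + r)^t = $25,657.91


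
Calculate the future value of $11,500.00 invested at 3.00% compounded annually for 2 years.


Compound interest formula: A = P(1 + r/n)^(nt)
A = $11,500.00 × (1 + 0.03/1)^(1 × 2)
Growth factor: (1 + 0.03/1)^2 = 1.060900
A = $11,500.00 × 1.060900
A = $12,200.35

A = P(1 + r/n)^(nt) = $12,200.35


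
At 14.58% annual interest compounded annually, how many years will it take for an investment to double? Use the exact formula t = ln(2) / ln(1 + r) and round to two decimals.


Doubling condition: (1 + r)^t = 2
Take ln of both sides: t × ln(1 + r) = ln(2)
t = ln(2) / ln(1 + r)
t = 0.693147 / 0.136103
t = 5.09

t = ln(2) / ln(1 + r) = 5.09 years


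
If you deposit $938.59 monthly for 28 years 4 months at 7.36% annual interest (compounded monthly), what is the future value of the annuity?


Future value of an ordinary annuity: FV = PMT × ((1 + r)^n − 1) / r
Monthly rate r = 0.0736/12 ≈ 0.00613333, n = 340
FV = $938.59 × ((1 + 0.0736/12)^340 − 1) / (0.0736/12)
FV = $938.59 × 1140.682059
FV = $1,070,632.77

FV = PMT × ((1+r)^n - 1)/r = $1,070,632.77


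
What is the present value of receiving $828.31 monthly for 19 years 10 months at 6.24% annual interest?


Present value of an ordinary annuity: PV = PMT × (1 − (1 + r)^(−n)) / r
Monthly rate r = 0.0624/12 = 0.0052, n = 238
PV = $828.31 × (1 − (1 + 0.0624/12)^(−238)) / (0.0624/12)
PV = $828.31 × 136.343990
PV = $112,935.09

PV = PMT × (1-(1+r)^(-n))/r = $112,935.09


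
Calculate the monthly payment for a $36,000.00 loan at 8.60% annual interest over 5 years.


Loan payment formula: PMT = PV × r / (1 − (1 + r)^(−n))
Monthly rate r = 0.086/12 ≈ 0.00716667, n = 60 months
Denominator: 1 − (1 + 0.086/12)^(−60) = 0.348493
PMT = $36,000.00 × (0.086/12) / 0.348493
PMT = $740.33 per month

PMT = PV × r / (1-(1+r)^(-n)) = $740.33/month


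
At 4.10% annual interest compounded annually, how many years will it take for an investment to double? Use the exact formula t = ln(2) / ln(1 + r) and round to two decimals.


Doubling condition: (1 + r)^t = 2
Take ln of both sides: t × ln(1 + r) = ln(2)
t = ln(2) / ln(1 + r)
t = 0.693147 / 0.040182
t = 17.25

t = ln(2) / ln(1 + r) = 17.25 years


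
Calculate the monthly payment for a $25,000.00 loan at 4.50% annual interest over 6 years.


Loan payment formula: PMT = PV × r / (1 − (1 + r)^(−n))
Monthly rate r = 0.045/12 = 0.00375, n = 72 months
Denominator: 1 − (1 + 0.045/12)^(−72) = 0.236235
PMT = $25,000.00 × (0.045/12) / 0.236235
PMT = $396.85 per month

PMT = PV × r / (1-(1+r)^(-n)) = $396.85/month


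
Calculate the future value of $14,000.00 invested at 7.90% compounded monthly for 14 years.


Compound interest formula: A = P(1 + r/n)^(nt)
A = $14,000.00 × (1 + 0.079/12)^(12 × 14)
Growth factor: (1 + 0.079/12)^168 = 3.011310
A = $14,000.00 × 3.011310
A = $42,158.34

A = P(1 + r/n)^(nt) = $42,158.34


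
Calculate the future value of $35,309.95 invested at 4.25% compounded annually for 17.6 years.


Compound interest formula: A = P(1 + r/n)^(nt)
A = $35,309.95 × (1 + 0.0425/1)^(1 × 17.6)
Growth factor: (1 + 0.0425/1)^17.6 = 2.0803611
A = $35,309.95 × 2.0803611
A = $73,457.45

A = P(1 + r/n)^(nt) = $73,457.45
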